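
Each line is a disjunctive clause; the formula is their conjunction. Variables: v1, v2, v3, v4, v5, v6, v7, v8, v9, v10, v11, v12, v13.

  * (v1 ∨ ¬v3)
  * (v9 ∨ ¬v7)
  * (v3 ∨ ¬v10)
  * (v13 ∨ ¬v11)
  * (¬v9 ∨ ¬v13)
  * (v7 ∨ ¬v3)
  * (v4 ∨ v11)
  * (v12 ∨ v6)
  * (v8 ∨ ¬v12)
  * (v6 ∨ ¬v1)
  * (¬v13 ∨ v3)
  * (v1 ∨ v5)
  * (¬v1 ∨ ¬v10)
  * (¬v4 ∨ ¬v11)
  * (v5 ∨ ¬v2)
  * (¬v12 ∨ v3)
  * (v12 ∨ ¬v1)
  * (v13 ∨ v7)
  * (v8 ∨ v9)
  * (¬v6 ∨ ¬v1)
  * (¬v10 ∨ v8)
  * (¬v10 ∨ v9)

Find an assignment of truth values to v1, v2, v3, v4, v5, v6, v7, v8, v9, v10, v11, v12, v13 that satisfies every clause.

v1=False, v2=False, v3=False, v4=True, v5=True, v6=True, v7=True, v8=False, v9=True, v10=False, v11=False, v12=False, v13=False

Check each clause:
  1. (¬v3 ∨ v1) — ¬v3 is true.
  2. (¬v7 ∨ v9) — v9 is true.
  3. (¬v10 ∨ v3) — ¬v10 is true.
  4. (v13 ∨ ¬v11) — ¬v11 is true.
  5. (¬v13 ∨ ¬v9) — ¬v13 is true.
  6. (v7 ∨ ¬v3) — ¬v3 is true.
  7. (v11 ∨ v4) — v4 is true.
  8. (v6 ∨ v12) — v6 is true.
  9. (v8 ∨ ¬v12) — ¬v12 is true.
  10. (¬v1 ∨ v6) — v6 is true.
  11. (v3 ∨ ¬v13) — ¬v13 is true.
  12. (v1 ∨ v5) — v5 is true.
  13. (¬v10 ∨ ¬v1) — ¬v1 is true.
  14. (¬v4 ∨ ¬v11) — ¬v11 is true.
  15. (¬v2 ∨ v5) — v5 is true.
  16. (¬v12 ∨ v3) — ¬v12 is true.
  17. (v12 ∨ ¬v1) — ¬v1 is true.
  18. (v13 ∨ v7) — v7 is true.
  19. (v8 ∨ v9) — v9 is true.
  20. (¬v1 ∨ ¬v6) — ¬v1 is true.
  21. (¬v10 ∨ v8) — ¬v10 is true.
  22. (¬v10 ∨ v9) — v9 is true.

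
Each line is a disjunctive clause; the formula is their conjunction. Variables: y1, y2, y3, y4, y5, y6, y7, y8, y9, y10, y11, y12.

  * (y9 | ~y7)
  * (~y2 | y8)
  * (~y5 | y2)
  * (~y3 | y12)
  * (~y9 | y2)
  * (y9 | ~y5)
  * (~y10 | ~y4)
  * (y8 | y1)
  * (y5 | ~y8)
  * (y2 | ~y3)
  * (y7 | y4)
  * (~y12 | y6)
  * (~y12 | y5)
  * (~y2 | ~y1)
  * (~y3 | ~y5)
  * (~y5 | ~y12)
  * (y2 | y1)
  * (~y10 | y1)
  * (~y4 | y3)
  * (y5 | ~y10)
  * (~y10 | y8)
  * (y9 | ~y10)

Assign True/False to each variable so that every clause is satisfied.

y1 = F, y2 = T, y3 = F, y4 = F, y5 = T, y6 = F, y7 = T, y8 = T, y9 = T, y10 = F, y11 = F, y12 = F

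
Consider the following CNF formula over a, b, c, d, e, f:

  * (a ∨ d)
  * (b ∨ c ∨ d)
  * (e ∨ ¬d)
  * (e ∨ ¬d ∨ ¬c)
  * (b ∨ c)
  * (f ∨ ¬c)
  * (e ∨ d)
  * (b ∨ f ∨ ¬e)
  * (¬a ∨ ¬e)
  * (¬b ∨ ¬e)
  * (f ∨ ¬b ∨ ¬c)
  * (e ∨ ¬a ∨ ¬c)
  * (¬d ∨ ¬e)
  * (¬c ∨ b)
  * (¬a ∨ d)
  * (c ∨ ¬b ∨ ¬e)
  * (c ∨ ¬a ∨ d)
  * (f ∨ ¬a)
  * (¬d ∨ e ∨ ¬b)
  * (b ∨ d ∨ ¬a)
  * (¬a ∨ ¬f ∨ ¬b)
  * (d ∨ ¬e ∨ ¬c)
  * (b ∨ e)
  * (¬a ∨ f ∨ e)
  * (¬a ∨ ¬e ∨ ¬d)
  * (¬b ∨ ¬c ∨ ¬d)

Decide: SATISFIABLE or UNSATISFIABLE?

UNSATISFIABLE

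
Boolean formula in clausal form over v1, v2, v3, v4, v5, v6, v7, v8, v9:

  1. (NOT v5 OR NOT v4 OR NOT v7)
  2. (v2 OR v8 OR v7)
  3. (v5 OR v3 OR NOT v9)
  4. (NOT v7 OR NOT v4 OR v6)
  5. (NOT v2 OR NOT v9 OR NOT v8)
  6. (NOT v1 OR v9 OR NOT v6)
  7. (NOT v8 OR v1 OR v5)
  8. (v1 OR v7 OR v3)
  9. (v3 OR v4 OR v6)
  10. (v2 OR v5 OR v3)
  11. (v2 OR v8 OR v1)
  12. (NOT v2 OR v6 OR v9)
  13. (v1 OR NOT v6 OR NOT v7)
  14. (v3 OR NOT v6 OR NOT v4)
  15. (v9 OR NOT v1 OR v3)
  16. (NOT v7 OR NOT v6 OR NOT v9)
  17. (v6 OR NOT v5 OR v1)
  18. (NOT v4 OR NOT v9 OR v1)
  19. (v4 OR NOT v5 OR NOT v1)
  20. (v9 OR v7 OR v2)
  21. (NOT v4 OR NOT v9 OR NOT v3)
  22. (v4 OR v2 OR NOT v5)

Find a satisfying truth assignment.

v1 = T, v2 = F, v3 = T, v4 = F, v5 = F, v6 = F, v7 = F, v8 = T, v9 = T

Check each clause:
  1. (NOT v4 OR NOT v7 OR NOT v5) — NOT v7 is true.
  2. (v2 OR v7 OR v8) — v8 is true.
  3. (v5 OR v3 OR NOT v9) — v3 is true.
  4. (v6 OR NOT v4 OR NOT v7) — NOT v7 is true.
  5. (NOT v9 OR NOT v8 OR NOT v2) — NOT v2 is true.
  6. (v9 OR NOT v1 OR NOT v6) — v9 is true.
  7. (v5 OR NOT v8 OR v1) — v1 is true.
  8. (v1 OR v3 OR v7) — v1 is true.
  9. (v6 OR v4 OR v3) — v3 is true.
  10. (v2 OR v5 OR v3) — v3 is true.
  11. (v8 OR v1 OR v2) — v8 is true.
  12. (NOT v2 OR v9 OR v6) — v9 is true.
  13. (NOT v6 OR NOT v7 OR v1) — NOT v7 is true.
  14. (v3 OR NOT v6 OR NOT v4) — NOT v6 is true.
  15. (v3 OR NOT v1 OR v9) — v9 is true.
  16. (NOT v7 OR NOT v9 OR NOT v6) — NOT v7 is true.
  17. (v6 OR v1 OR NOT v5) — v1 is true.
  18. (NOT v9 OR v1 OR NOT v4) — v1 is true.
  19. (v4 OR NOT v1 OR NOT v5) — NOT v5 is true.
  20. (v9 OR v2 OR v7) — v9 is true.
  21. (NOT v9 OR NOT v3 OR NOT v4) — NOT v4 is true.
  22. (v4 OR v2 OR NOT v5) — NOT v5 is true.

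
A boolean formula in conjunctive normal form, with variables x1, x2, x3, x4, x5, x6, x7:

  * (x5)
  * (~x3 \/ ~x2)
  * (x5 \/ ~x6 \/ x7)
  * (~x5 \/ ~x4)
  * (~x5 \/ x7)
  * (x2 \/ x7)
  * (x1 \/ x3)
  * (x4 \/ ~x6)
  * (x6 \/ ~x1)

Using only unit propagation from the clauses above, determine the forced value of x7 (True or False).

True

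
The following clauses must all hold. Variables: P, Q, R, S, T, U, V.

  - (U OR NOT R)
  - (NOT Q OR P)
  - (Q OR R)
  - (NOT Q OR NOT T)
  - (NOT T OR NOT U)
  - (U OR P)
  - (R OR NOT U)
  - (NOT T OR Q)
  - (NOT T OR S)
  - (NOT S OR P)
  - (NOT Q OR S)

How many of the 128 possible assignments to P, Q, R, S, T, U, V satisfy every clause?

10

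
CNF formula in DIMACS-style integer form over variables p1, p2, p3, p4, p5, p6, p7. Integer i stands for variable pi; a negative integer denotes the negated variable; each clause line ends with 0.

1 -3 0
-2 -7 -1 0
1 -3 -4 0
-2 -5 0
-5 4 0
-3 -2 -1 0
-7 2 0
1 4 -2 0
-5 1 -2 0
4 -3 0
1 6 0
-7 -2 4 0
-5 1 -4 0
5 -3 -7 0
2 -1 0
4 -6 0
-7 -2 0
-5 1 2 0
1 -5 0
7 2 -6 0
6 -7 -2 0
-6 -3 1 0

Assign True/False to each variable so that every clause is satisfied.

p1 = T, p2 = T, p3 = F, p4 = T, p5 = F, p6 = T, p7 = F

Pure literal: p3 appears only negated; assign p3 = False.
Try p1 = True.
  then p2 is forced to True.
  then p7 is forced to False.
  then p5 is forced to False.
Set p4 = True and propagate.
p6 is now unconstrained; take p6 = True.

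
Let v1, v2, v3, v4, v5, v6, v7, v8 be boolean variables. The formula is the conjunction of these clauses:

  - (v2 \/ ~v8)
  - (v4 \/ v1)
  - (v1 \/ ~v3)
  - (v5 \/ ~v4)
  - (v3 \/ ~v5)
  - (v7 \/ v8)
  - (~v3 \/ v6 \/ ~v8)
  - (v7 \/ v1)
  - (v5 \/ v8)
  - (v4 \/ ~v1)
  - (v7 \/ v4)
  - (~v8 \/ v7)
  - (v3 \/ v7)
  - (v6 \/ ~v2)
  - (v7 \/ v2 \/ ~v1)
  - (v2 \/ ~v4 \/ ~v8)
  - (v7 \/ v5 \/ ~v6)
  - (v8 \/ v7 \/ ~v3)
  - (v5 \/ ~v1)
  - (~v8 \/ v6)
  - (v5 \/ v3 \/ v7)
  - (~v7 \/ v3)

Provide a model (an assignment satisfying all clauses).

v1=1, v2=0, v3=1, v4=1, v5=1, v6=0, v7=1, v8=0

Set v1 = True and propagate.
  then v4 is forced to True.
  then v5 is forced to True.
  then v3 is forced to True.
Try v2 = False.
  then v8 is forced to False.
  then v7 is forced to True.
v6 is now unconstrained; take v6 = False.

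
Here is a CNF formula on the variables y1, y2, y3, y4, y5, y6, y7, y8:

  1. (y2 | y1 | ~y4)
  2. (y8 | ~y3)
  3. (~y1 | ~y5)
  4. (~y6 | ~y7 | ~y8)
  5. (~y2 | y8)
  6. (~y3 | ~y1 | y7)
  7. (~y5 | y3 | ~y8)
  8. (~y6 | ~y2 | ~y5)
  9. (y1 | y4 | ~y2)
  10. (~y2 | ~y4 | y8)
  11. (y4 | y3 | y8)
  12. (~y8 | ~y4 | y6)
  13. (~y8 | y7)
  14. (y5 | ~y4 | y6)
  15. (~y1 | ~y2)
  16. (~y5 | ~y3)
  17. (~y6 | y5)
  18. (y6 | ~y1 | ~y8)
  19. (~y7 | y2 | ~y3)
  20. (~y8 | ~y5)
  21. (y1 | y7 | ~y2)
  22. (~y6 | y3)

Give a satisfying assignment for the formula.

Set y1 = False and propagate.
For the remaining variables, y2 = False, y3 = False, y4 = False, y5 = False, y6 = False, y7 = True, y8 = True works.

y1 = 0  y2 = 0  y3 = 0  y4 = 0  y5 = 0  y6 = 0  y7 = 1  y8 = 1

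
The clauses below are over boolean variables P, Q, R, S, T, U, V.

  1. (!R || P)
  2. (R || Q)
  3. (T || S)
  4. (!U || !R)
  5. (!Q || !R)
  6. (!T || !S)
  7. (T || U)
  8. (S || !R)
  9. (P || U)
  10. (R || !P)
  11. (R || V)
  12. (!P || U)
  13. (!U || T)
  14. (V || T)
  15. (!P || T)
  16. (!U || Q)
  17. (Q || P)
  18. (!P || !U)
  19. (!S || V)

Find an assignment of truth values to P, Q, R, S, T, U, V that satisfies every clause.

P=F, Q=T, R=F, S=F, T=T, U=T, V=T

Pure literal: V appears only positively; assign V = True.
Set P = False and propagate.
  then R is forced to False.
  then Q is forced to True.
  then U is forced to True.
  then T is forced to True.
  then S is forced to False.
Every clause has at least one true literal under this assignment.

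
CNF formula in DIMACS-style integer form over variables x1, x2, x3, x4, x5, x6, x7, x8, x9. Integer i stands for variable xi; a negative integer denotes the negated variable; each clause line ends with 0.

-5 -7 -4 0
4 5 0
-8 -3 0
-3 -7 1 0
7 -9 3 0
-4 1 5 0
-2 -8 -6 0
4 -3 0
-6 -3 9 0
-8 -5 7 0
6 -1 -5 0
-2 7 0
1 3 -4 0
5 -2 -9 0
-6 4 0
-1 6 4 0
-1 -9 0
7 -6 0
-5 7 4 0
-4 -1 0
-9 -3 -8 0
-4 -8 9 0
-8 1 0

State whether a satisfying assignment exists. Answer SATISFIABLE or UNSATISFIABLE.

x2 occurs only negated in the remaining clauses — set x2 = False.
x8 occurs only negated in the remaining clauses — set x8 = False.
Try x1 = False.
Branch on x3: take x3 = False.
  then x4 is forced to False.
  then x5 is forced to True.
  then x6 is forced to False.
  then x7 is forced to True.
x9 is now unconstrained; take x9 = True.
So x1=0, x2=0, x3=0, x4=0, x5=1, x6=0, x7=1, x8=0, x9=1 is a satisfying assignment.

SATISFIABLE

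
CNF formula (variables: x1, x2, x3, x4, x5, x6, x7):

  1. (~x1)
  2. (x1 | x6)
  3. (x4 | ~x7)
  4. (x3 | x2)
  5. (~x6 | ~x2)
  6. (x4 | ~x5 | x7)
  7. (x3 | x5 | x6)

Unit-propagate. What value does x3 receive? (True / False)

True

(~x1) stands alone — x1 = False.
(x6 | x1) with x1 = False leaves only x6, so x6 = True.
In (~x6 | ~x2), ~x6 is now false; ~x2 must hold, so x2 = False.
From (x2 | x3) and x2 = False: x3 = True.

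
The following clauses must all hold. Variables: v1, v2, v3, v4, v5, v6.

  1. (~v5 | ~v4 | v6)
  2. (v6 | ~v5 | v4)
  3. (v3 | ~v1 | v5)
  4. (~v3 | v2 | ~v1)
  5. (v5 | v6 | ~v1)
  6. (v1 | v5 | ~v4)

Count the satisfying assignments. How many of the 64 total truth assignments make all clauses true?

Case analysis on v5 and v1:
  v5=T, v1=T: v4 free; 3 ways for (v2,v3,v6) × 2^1 = 6.
  v5=T, v1=F: forces v6=T; v2, v3, v4 free → 2^3 = 8.
  v5=F, v1=T: remaining (v2,v3,v4,v6) ∈ {(T,T,F,T); (T,T,T,T)} — 2.
  v5=F, v1=F: forces v4=F; v2, v3, v6 free → 2^3 = 8.
Total: 6 + 8 + 2 + 8 = 24.

24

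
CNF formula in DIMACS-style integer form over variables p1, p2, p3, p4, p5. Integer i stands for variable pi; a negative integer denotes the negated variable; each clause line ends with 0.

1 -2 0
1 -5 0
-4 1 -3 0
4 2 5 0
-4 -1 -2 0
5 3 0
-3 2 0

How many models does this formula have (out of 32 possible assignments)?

5

Satisfying assignments:
  p1=1 p2=0 p3=0 p4=0 p5=1
  p1=1 p2=0 p3=0 p4=1 p5=1
  p1=1 p2=1 p3=0 p4=0 p5=1
  p1=1 p2=1 p3=1 p4=0 p5=0
  p1=1 p2=1 p3=1 p4=0 p5=1
Count: 5.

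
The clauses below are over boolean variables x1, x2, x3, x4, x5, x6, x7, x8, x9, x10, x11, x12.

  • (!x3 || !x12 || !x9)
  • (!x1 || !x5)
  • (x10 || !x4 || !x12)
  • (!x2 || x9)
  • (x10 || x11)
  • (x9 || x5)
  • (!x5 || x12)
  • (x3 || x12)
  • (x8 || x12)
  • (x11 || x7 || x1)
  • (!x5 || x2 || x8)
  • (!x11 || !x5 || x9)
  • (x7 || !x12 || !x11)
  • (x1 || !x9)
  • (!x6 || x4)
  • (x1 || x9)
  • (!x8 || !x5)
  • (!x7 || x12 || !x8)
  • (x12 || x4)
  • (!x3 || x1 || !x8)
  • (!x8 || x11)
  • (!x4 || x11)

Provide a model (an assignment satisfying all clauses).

x10 occurs only positively in the remaining clauses — set x10 = True.
Set x1 = True and propagate.
  then x5 is forced to False.
  then x9 is forced to True.
Try x3 = True.
  then x12 is forced to False.
  then x8 is forced to True.
  then x7 is forced to False.
  then x4 is forced to True.
  then x11 is forced to True.
x2, x6 are now unconstrained; take x2 = False, x6 = True.

x1=T, x2=F, x3=T, x4=T, x5=F, x6=T, x7=F, x8=T, x9=T, x10=T, x11=T, x12=F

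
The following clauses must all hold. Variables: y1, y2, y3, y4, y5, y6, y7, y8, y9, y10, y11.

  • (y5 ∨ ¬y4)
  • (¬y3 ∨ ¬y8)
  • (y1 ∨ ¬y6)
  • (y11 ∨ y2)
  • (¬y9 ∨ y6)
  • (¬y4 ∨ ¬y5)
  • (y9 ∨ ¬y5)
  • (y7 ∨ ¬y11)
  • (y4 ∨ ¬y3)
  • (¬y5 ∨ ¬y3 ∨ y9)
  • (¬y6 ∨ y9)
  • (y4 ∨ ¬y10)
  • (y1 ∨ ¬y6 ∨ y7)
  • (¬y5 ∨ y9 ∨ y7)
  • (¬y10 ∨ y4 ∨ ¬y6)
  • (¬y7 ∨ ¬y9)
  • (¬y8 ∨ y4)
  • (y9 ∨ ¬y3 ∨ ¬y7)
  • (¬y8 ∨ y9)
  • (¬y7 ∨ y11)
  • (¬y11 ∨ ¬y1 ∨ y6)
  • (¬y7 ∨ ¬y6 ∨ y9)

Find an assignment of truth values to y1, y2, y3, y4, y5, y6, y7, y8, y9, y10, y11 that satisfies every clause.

y1 = False, y2 = True, y3 = False, y4 = False, y5 = False, y6 = False, y7 = False, y8 = False, y9 = False, y10 = False, y11 = False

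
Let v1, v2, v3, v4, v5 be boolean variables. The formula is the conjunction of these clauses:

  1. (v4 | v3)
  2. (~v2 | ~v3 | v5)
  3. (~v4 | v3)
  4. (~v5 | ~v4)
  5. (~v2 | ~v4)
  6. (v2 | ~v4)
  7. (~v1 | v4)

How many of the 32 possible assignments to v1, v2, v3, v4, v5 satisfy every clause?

Satisfying assignments:
  v1=F v2=F v3=T v4=F v5=F
  v1=F v2=F v3=T v4=F v5=T
  v1=F v2=T v3=T v4=F v5=T
That's 3 in total.

3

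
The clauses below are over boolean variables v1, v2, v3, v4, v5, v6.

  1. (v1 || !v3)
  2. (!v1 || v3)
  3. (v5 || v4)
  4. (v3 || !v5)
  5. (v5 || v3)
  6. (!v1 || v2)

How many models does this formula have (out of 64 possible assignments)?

The models are:
  v1=1 v2=1 v3=1 v4=0 v5=1 v6=0
  v1=1 v2=1 v3=1 v4=0 v5=1 v6=1
  v1=1 v2=1 v3=1 v4=1 v5=0 v6=0
  v1=1 v2=1 v3=1 v4=1 v5=0 v6=1
  v1=1 v2=1 v3=1 v4=1 v5=1 v6=0
  v1=1 v2=1 v3=1 v4=1 v5=1 v6=1
Count: 6.

6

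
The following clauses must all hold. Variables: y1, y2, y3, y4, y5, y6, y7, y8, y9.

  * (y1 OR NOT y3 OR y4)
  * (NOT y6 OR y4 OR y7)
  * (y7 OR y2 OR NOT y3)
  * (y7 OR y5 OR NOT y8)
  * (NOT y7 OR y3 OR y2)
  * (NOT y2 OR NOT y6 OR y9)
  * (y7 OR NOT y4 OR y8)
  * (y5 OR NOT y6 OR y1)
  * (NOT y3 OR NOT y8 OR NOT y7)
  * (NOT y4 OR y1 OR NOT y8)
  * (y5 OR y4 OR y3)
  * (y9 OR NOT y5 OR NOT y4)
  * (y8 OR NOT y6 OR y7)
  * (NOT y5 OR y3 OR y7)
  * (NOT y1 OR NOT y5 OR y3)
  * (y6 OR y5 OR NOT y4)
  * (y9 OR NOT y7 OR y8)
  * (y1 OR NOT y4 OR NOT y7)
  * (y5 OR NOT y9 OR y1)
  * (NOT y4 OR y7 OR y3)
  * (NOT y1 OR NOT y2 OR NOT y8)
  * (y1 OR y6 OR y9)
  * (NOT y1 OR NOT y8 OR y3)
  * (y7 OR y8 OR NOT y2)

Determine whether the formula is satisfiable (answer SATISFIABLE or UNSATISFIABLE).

Branch on y1: take y1 = True.
Set y2 = True and propagate.
  then y8 is forced to False.
  then y7 is forced to True.
  then y9 is forced to True.
Branch on y3: take y3 = False.
  then y5 is forced to False.
  then y4 is forced to True.
  then y6 is forced to True.
Every clause has at least one true literal under this assignment.
So y1 = True, y2 = True, y3 = False, y4 = True, y5 = False, y6 = True, y7 = True, y8 = False, y9 = True is a satisfying assignment.

SATISFIABLE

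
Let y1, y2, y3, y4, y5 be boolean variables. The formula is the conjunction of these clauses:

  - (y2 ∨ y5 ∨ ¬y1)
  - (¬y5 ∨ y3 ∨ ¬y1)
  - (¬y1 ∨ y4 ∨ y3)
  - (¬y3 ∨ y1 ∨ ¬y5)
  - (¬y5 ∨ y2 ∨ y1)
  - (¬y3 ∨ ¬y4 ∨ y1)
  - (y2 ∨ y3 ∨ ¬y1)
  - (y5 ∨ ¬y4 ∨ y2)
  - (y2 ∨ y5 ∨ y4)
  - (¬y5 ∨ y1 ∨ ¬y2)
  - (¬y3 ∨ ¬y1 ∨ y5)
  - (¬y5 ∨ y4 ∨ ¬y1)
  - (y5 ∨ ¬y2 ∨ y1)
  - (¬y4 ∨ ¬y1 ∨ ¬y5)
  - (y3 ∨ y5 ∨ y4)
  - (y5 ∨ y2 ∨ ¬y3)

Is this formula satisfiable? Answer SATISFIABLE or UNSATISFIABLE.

Try y1 = True.
For the remaining variables, y2 = True, y3 = False, y4 = True, y5 = False works.
So y1 = True, y2 = True, y3 = False, y4 = True, y5 = False is a satisfying assignment.

SATISFIABLE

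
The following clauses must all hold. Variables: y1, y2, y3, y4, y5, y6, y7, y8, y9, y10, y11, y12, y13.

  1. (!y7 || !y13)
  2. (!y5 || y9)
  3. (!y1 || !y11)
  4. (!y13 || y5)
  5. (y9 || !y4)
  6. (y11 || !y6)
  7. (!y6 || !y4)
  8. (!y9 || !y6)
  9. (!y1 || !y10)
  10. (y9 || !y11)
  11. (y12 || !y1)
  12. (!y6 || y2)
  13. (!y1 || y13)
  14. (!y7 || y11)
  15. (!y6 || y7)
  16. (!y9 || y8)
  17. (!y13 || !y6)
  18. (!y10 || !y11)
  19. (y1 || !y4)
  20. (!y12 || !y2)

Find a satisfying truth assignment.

y1 = False, y2 = False, y3 = True, y4 = False, y5 = True, y6 = False, y7 = True, y8 = True, y9 = True, y10 = False, y11 = True, y12 = True, y13 = False

Check each clause:
  1. (!y13 || !y7) — !y13 is true.
  2. (!y5 || y9) — y9 is true.
  3. (!y1 || !y11) — !y1 is true.
  4. (!y13 || y5) — !y13 is true.
  5. (!y4 || y9) — y9 is true.
  6. (y11 || !y6) — !y6 is true.
  7. (!y4 || !y6) — !y6 is true.
  8. (!y9 || !y6) — !y6 is true.
  9. (!y1 || !y10) — !y1 is true.
  10. (y9 || !y11) — y9 is true.
  11. (y12 || !y1) — y12 is true.
  12. (y2 || !y6) — !y6 is true.
  13. (y13 || !y1) — !y1 is true.
  14. (y11 || !y7) — y11 is true.
  15. (!y6 || y7) — !y6 is true.
  16. (!y9 || y8) — y8 is true.
  17. (!y13 || !y6) — !y6 is true.
  18. (!y11 || !y10) — !y10 is true.
  19. (y1 || !y4) — !y4 is true.
  20. (!y12 || !y2) — !y2 is true.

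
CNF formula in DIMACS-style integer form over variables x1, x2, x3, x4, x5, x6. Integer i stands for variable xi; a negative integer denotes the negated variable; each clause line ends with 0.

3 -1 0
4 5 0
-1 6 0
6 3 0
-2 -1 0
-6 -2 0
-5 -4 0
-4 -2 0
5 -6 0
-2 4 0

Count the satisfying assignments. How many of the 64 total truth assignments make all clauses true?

5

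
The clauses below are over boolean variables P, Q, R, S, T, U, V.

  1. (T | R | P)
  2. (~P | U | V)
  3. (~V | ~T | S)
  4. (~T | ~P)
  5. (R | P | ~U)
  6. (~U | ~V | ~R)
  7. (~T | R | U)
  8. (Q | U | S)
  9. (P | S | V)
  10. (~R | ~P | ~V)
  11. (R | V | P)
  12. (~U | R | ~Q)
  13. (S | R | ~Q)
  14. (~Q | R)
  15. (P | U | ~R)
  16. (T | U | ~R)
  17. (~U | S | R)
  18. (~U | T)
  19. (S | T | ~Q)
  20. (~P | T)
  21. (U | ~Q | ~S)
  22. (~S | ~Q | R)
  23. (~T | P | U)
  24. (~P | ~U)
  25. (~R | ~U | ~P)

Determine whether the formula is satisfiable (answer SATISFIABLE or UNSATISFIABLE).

Set P = False and propagate.
Set Q = False and propagate.
For the remaining variables, R = True, S = True, T = True, U = True, V = False works.
So P = 0, Q = 0, R = 1, S = 1, T = 1, U = 1, V = 0 is a satisfying assignment.

SATISFIABLE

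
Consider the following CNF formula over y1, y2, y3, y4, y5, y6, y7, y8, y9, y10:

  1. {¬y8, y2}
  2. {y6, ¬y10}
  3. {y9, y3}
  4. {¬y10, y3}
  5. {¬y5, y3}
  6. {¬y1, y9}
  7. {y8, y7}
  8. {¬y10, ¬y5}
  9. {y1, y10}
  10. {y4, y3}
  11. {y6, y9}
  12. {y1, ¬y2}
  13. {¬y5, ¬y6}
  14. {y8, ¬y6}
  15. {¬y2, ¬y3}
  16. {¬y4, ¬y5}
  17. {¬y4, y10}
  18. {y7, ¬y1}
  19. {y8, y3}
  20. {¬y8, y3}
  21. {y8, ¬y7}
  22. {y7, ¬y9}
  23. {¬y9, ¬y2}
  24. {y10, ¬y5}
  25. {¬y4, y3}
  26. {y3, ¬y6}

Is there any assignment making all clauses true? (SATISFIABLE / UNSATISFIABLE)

UNSATISFIABLE

y3 = True:
  propagation gives y2=False, y8=False, y7=True; an empty clause results — contradiction.
y3 = False:
  propagation gives y9=True, y10=False, y5=False, y1=True; an empty clause results — contradiction.
Every branch closes, so no satisfying assignment exists.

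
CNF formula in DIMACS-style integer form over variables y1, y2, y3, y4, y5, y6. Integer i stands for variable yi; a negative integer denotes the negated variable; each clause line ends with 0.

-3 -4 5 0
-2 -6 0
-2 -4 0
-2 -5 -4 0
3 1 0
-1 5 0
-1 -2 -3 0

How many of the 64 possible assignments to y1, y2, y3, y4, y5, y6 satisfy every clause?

Case analysis on y2 and y1:
  y2=T, y1=T: remaining (y3,y4,y5,y6) ∈ {(F,F,T,F)} — 1.
  y2=T, y1=F: remaining (y3,y4,y5,y6) ∈ {(T,F,F,F); (T,F,T,F)} — 2.
  y2=F, y1=T: forces y5=T; y3, y4, y6 free → 2^3 = 8.
  y2=F, y1=F: y6 free; 3 ways for (y3,y4,y5) × 2^1 = 6.
Total: 1 + 2 + 8 + 6 = 17.

17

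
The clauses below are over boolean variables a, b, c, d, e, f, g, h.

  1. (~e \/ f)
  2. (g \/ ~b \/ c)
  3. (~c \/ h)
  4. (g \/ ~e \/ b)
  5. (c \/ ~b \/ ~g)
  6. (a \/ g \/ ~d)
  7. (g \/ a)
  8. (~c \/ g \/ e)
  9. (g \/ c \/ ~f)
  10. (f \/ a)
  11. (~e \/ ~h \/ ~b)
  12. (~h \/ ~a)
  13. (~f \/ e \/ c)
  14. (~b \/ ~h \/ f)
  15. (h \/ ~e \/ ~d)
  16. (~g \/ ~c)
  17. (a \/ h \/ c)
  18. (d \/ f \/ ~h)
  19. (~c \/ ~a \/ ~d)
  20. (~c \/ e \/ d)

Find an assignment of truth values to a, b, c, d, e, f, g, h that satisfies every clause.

a = 1  b = 0  c = 0  d = 0  e = 1  f = 1  g = 1  h = 0

Check each clause:
  1. (~e \/ f) — f is true.
  2. (~b \/ g \/ c) — ~b is true.
  3. (~c \/ h) — ~c is true.
  4. (g \/ ~e \/ b) — g is true.
  5. (~g \/ ~b \/ c) — ~b is true.
  6. (a \/ ~d \/ g) — a is true.
  7. (a \/ g) — a is true.
  8. (~c \/ e \/ g) — ~c is true.
  9. (~f \/ c \/ g) — g is true.
  10. (f \/ a) — a is true.
  11. (~e \/ ~b \/ ~h) — ~h is true.
  12. (~h \/ ~a) — ~h is true.
  13. (c \/ ~f \/ e) — e is true.
  14. (~h \/ f \/ ~b) — ~h is true.
  15. (~d \/ h \/ ~e) — ~d is true.
  16. (~g \/ ~c) — ~c is true.
  17. (a \/ h \/ c) — a is true.
  18. (f \/ d \/ ~h) — ~h is true.
  19. (~c \/ ~d \/ ~a) — ~d is true.
  20. (d \/ e \/ ~c) — ~c is true.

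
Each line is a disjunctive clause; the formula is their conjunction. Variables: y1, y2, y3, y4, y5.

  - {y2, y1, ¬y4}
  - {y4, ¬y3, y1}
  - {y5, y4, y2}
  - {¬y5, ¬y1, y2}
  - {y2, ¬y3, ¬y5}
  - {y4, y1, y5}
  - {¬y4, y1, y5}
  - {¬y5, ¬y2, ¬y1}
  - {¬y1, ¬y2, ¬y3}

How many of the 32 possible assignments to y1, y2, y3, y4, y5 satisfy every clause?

8

Split on y1, then y2.
  y1=1, y2=1: remaining (y3,y4,y5) ∈ {(0,0,0); (0,1,0)} — 2.
  y1=1, y2=0: remaining (y3,y4,y5) ∈ {(0,1,0); (1,1,0)} — 2.
  y1=0, y2=1: remaining (y3,y4,y5) ∈ {(0,0,1); (0,1,1); (1,1,1)} — 3.
  y1=0, y2=0: remaining (y3,y4,y5) ∈ {(0,0,1)} — 1.
Total: 2 + 2 + 3 + 1 = 8.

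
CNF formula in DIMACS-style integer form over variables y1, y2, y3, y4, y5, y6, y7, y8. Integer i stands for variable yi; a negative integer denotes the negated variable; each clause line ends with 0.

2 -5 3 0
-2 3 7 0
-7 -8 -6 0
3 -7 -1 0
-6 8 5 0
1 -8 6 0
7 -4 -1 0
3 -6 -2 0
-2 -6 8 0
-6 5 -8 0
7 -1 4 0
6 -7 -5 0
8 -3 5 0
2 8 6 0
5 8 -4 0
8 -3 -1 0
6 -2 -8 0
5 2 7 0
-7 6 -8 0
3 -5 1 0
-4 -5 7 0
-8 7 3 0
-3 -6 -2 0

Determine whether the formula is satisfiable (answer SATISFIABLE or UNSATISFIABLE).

Try y1 = False.
Set y2 = False and propagate.
For the remaining variables, y3 = True, y4 = False, y5 = True, y6 = True, y7 = False, y8 = False works.
Every clause has at least one true literal under this assignment.
So y1=F, y2=F, y3=T, y4=F, y5=T, y6=T, y7=F, y8=F is a satisfying assignment.

SATISFIABLE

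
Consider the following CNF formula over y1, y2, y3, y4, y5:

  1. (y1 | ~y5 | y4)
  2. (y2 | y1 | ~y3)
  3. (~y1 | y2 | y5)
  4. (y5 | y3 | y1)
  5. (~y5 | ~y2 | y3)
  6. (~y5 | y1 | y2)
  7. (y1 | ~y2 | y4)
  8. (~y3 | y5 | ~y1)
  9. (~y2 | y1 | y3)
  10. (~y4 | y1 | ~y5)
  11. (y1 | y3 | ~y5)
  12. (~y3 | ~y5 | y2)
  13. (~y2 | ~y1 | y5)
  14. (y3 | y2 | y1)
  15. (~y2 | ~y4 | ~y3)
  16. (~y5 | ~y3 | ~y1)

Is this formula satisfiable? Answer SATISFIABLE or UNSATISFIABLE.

SATISFIABLE

Try y1 = True.
The remaining clauses are satisfied by y2 = False, y3 = False, y4 = False, y5 = True.
Every clause has at least one true literal under this assignment.
So y1 = True, y2 = False, y3 = False, y4 = False, y5 = True is a satisfying assignment.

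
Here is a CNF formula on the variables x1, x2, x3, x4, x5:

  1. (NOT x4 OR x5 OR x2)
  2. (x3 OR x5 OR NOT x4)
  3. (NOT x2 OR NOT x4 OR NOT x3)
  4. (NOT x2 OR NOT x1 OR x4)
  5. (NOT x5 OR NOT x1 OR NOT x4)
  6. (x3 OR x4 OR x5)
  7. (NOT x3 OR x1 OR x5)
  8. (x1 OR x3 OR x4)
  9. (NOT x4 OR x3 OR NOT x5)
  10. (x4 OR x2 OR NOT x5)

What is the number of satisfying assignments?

3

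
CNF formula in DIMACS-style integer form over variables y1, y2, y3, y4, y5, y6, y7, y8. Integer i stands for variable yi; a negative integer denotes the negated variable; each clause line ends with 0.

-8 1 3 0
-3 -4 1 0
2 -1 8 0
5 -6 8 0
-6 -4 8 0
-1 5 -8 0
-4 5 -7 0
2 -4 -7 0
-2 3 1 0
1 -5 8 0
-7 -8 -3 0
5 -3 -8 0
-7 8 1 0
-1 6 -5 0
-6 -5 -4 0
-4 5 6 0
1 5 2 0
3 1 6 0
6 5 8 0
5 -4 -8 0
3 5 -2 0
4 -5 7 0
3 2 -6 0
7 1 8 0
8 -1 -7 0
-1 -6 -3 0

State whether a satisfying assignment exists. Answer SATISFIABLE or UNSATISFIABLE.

Try y1 = True.
Set y2 = True and propagate.
Branch on y3: take y3 = False.
  then y5 is forced to True.
  then y6 is forced to True.
  then y4 is forced to False.
  then y7 is forced to True.
  then y8 is forced to True.
So y1=T, y2=T, y3=F, y4=F, y5=T, y6=T, y7=T, y8=T is a satisfying assignment.

SATISFIABLE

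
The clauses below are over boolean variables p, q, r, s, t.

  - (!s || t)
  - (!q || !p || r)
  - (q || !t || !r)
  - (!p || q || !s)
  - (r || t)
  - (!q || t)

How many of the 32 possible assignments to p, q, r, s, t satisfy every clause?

11

Case analysis on q and t:
  q=1, t=1: s free; 3 ways for (p,r) × 2^1 = 6.
  q=1, t=0: a clause becomes empty — 0.
  q=0, t=1: remaining (p,r,s) ∈ {(0,0,0); (0,0,1); (1,0,0)} — 3.
  q=0, t=0: remaining (p,r,s) ∈ {(0,1,0); (1,1,0)} — 2.
Total: 6 + 0 + 3 + 2 = 11.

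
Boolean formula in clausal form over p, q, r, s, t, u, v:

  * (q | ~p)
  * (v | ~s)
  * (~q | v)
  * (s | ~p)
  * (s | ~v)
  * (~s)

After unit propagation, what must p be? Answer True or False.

False

(~s) is a unit clause: s = False.
In (~p | s), s is now false; ~p must hold, so p = False.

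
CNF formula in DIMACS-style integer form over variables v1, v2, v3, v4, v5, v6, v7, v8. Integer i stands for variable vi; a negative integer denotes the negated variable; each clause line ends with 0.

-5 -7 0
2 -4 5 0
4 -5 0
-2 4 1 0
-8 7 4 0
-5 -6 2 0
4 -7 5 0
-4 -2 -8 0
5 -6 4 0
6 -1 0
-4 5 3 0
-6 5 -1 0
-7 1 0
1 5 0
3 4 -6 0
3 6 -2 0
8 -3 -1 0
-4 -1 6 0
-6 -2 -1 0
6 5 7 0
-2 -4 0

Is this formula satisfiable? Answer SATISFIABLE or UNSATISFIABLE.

SATISFIABLE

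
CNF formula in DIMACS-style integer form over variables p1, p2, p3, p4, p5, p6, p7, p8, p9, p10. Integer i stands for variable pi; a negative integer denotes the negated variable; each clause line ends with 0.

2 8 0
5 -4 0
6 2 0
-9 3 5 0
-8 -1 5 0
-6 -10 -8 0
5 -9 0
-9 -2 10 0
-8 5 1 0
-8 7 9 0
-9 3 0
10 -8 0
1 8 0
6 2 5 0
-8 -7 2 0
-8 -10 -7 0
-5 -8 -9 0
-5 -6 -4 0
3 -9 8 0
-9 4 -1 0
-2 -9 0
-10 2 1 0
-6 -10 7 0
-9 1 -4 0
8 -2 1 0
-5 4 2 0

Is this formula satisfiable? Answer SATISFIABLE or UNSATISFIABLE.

Branch on p1: take p1 = True.
The remaining clauses are satisfied by p2 = True, p3 = False, p4 = False, p5 = False, p6 = False, p7 = False, p8 = False, p9 = False, p10 = True.
So p1=1  p2=1  p3=0  p4=0  p5=0  p6=0  p7=0  p8=0  p9=0  p10=1 is a satisfying assignment.

SATISFIABLE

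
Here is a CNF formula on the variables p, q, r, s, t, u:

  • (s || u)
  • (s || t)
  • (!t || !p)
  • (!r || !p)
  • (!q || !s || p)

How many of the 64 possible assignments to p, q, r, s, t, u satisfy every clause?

16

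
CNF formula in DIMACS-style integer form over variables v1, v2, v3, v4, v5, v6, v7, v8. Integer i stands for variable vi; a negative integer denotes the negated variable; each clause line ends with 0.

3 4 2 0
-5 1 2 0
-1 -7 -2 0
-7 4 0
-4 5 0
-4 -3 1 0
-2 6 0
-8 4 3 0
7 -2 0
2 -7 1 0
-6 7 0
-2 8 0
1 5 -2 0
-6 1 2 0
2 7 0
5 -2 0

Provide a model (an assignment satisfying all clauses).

v1 = True, v2 = False, v3 = True, v4 = True, v5 = True, v6 = True, v7 = True, v8 = False

Branch on v1: take v1 = True.
For the remaining variables, v2 = False, v3 = True, v4 = True, v5 = True, v6 = True, v7 = True, v8 = False works.
Check each clause:
  1. (v2 OR v3 OR v4) — v3 is true.
  2. (NOT v5 OR v1 OR v2) — v1 is true.
  3. (NOT v7 OR NOT v2 OR NOT v1) — NOT v2 is true.
  4. (v4 OR NOT v7) — v4 is true.
  5. (NOT v4 OR v5) — v5 is true.
  6. (v1 OR NOT v4 OR NOT v3) — v1 is true.
  7. (v6 OR NOT v2) — v6 is true.
  8. (v4 OR NOT v8 OR v3) — NOT v8 is true.
  9. (NOT v2 OR v7) — NOT v2 is true.
  10. (v1 OR NOT v7 OR v2) — v1 is true.
  11. (v7 OR NOT v6) — v7 is true.
  12. (NOT v2 OR v8) — NOT v2 is true.
  13. (v1 OR NOT v2 OR v5) — v1 is true.
  14. (v1 OR v2 OR NOT v6) — v1 is true.
  15. (v7 OR v2) — v7 is true.
  16. (v5 OR NOT v2) — v5 is true.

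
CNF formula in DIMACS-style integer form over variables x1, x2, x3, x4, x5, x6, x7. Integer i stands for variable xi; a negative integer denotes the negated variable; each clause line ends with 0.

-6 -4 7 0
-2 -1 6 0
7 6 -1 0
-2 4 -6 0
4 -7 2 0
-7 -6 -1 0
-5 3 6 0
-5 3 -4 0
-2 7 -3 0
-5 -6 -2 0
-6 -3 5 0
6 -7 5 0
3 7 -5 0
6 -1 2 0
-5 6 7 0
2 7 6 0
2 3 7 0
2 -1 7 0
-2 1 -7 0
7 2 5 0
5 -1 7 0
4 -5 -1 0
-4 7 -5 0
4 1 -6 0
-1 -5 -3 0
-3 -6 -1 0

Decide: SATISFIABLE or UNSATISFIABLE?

Try x1 = False.
The remaining clauses are satisfied by x2 = True, x3 = False, x4 = True, x5 = False, x6 = False, x7 = False.
Every clause has at least one true literal under this assignment.
So x1=0  x2=1  x3=0  x4=1  x5=0  x6=0  x7=0 is a satisfying assignment.

SATISFIABLE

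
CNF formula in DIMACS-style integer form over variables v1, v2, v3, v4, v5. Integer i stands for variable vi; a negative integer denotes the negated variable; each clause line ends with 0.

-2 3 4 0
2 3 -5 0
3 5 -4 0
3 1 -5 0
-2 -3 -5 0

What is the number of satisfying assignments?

15

Case analysis on v3 and v5:
  v3=T, v5=T: remaining (v1,v2,v4) ∈ {(F,F,F); (F,F,T); (T,F,F); (T,F,T)} — 4.
  v3=T, v5=F: v1, v2, v4 free → 2^3 = 8.
  v3=F, v5=T: remaining (v1,v2,v4) ∈ {(T,T,T)} — 1.
  v3=F, v5=F: remaining (v1,v2,v4) ∈ {(F,F,F); (T,F,F)} — 2.
Total: 4 + 8 + 1 + 2 = 15.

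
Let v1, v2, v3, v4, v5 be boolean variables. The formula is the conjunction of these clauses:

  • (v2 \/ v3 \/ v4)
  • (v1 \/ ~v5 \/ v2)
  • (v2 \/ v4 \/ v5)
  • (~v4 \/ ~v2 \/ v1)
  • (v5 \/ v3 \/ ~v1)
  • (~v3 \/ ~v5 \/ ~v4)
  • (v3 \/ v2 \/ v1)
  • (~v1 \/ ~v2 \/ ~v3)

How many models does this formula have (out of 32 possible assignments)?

10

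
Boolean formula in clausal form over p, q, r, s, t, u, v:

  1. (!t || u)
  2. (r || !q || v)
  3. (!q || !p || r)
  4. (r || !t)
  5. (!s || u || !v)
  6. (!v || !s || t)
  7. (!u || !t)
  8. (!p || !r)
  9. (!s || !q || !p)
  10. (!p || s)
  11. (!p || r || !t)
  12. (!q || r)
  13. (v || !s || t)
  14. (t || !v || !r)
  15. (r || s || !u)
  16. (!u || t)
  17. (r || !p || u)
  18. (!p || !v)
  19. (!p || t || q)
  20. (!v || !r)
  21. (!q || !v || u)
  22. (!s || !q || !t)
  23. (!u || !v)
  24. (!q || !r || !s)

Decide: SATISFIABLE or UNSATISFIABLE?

Pure literal: p appears only negated; assign p = False.
Try q = True.
  then r is forced to True.
  then v is forced to False.
  then s is forced to False.
Branch on t: take t = False.
  then u is forced to False.
Every clause has at least one true literal under this assignment.
So p = False, q = True, r = True, s = False, t = False, u = False, v = False is a satisfying assignment.

SATISFIABLE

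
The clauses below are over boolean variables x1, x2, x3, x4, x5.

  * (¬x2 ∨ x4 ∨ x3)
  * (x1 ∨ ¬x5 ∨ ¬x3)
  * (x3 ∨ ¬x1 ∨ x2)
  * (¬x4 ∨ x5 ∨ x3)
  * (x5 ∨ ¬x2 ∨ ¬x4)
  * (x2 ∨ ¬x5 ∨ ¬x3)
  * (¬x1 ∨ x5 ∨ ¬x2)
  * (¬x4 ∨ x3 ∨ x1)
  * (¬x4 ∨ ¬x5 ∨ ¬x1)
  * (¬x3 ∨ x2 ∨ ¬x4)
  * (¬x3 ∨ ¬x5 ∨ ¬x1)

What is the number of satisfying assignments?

Satisfying assignments:
  x1=F x2=F x3=F x4=F x5=F
  x1=F x2=F x3=F x4=F x5=T
  x1=F x2=F x3=T x4=F x5=F
  x1=F x2=T x3=T x4=F x5=F
  x1=T x2=F x3=T x4=F x5=F
Count: 5.

5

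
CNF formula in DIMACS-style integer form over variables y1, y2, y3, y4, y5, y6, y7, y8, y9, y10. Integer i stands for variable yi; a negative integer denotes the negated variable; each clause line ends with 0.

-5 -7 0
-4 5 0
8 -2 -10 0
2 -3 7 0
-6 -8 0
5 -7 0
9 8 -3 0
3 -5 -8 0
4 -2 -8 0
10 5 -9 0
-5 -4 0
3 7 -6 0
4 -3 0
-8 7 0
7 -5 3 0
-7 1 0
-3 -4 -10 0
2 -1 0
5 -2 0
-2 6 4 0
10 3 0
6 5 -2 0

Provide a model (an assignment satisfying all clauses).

y1=F, y2=F, y3=F, y4=F, y5=F, y6=F, y7=F, y8=F, y9=T, y10=T

Branch on y1: take y1 = False.
  then y7 is forced to False.
  then y8 is forced to False.
Branch on y2: take y2 = False.
  then y3 is forced to False.
  then y6 is forced to False.
  then y5 is forced to False.
  then y4 is forced to False.
  then y10 is forced to True.
y9 is now unconstrained; take y9 = True.
Every clause has at least one true literal under this assignment.
Check each clause:
  1. (NOT y7 OR NOT y5) — NOT y7 is true.
  2. (NOT y4 OR y5) — NOT y4 is true.
  3. (NOT y10 OR NOT y2 OR y8) — NOT y2 is true.
  4. (y7 OR y2 OR NOT y3) — NOT y3 is true.
  5. (NOT y6 OR NOT y8) — NOT y8 is true.
  6. (y5 OR NOT y7) — NOT y7 is true.
  7. (NOT y3 OR y8 OR y9) — y9 is true.
  8. (y3 OR NOT y5 OR NOT y8) — NOT y8 is true.
  9. (NOT y2 OR y4 OR NOT y8) — NOT y8 is true.
  10. (y5 OR y10 OR NOT y9) — y10 is true.
  11. (NOT y4 OR NOT y5) — NOT y5 is true.
  12. (y3 OR y7 OR NOT y6) — NOT y6 is true.
  13. (y4 OR NOT y3) — NOT y3 is true.
  14. (NOT y8 OR y7) — NOT y8 is true.
  15. (y3 OR NOT y5 OR y7) — NOT y5 is true.
  16. (NOT y7 OR y1) — NOT y7 is true.
  17. (NOT y4 OR NOT y3 OR NOT y10) — NOT y4 is true.
  18. (NOT y1 OR y2) — NOT y1 is true.
  19. (NOT y2 OR y5) — NOT y2 is true.
  20. (y4 OR NOT y2 OR y6) — NOT y2 is true.
  21. (y10 OR y3) — y10 is true.
  22. (y6 OR y5 OR NOT y2) — NOT y2 is true.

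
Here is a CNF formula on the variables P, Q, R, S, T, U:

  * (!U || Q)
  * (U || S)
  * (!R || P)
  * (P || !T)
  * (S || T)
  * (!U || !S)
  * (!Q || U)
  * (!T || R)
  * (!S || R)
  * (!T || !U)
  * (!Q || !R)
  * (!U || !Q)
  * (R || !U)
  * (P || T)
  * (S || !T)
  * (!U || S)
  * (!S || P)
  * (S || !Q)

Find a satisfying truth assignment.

P = T, Q = F, R = T, S = T, T = T, U = F

P occurs only positively in the remaining clauses — set P = True.
Set Q = False and propagate.
  then U is forced to False.
  then S is forced to True.
  then R is forced to True.
T is now unconstrained; take T = True.
Every clause has at least one true literal under this assignment.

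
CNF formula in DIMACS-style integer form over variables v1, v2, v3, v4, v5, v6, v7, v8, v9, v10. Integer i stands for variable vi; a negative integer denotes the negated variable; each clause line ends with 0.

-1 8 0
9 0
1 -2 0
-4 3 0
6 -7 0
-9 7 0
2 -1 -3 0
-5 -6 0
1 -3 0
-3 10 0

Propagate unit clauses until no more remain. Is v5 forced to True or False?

False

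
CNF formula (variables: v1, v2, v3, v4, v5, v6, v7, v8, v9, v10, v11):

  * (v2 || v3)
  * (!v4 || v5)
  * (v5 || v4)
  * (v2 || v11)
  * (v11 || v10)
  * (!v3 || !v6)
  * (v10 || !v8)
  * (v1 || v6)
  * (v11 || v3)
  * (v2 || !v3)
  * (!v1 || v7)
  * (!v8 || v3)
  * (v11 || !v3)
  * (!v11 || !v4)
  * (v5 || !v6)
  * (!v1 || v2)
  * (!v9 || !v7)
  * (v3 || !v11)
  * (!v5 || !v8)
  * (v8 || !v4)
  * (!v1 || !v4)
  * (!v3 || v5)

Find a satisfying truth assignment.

v1 = 1, v2 = 1, v3 = 1, v4 = 0, v5 = 1, v6 = 0, v7 = 1, v8 = 0, v9 = 0, v10 = 1, v11 = 1

Check each clause:
  1. (v2 || v3) — v2 is true.
  2. (v5 || !v4) — !v4 is true.
  3. (v4 || v5) — v5 is true.
  4. (v11 || v2) — v2 is true.
  5. (v11 || v10) — v10 is true.
  6. (!v6 || !v3) — !v6 is true.
  7. (v10 || !v8) — !v8 is true.
  8. (v1 || v6) — v1 is true.
  9. (v11 || v3) — v11 is true.
  10. (v2 || !v3) — v2 is true.
  11. (v7 || !v1) — v7 is true.
  12. (!v8 || v3) — !v8 is true.
  13. (v11 || !v3) — v11 is true.
  14. (!v4 || !v11) — !v4 is true.
  15. (v5 || !v6) — !v6 is true.
  16. (!v1 || v2) — v2 is true.
  17. (!v7 || !v9) — !v9 is true.
  18. (!v11 || v3) — v3 is true.
  19. (!v5 || !v8) — !v8 is true.
  20. (v8 || !v4) — !v4 is true.
  21. (!v4 || !v1) — !v4 is true.
  22. (v5 || !v3) — v5 is true.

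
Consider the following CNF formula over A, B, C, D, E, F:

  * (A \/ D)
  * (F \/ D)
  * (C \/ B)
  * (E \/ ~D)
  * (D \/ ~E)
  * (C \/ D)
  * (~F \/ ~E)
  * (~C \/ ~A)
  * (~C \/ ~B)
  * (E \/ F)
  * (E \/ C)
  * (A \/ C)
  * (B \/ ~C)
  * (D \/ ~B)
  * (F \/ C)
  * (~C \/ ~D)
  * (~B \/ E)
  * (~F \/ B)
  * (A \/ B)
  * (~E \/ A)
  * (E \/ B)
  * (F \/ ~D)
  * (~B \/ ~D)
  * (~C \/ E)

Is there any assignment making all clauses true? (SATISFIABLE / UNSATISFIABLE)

UNSATISFIABLE

C = True:
  propagation gives A=False, D=True; an empty clause results — contradiction.
C = False:
  propagation gives B=True, D=True; an empty clause results — contradiction.
Every branch closes, so no satisfying assignment exists.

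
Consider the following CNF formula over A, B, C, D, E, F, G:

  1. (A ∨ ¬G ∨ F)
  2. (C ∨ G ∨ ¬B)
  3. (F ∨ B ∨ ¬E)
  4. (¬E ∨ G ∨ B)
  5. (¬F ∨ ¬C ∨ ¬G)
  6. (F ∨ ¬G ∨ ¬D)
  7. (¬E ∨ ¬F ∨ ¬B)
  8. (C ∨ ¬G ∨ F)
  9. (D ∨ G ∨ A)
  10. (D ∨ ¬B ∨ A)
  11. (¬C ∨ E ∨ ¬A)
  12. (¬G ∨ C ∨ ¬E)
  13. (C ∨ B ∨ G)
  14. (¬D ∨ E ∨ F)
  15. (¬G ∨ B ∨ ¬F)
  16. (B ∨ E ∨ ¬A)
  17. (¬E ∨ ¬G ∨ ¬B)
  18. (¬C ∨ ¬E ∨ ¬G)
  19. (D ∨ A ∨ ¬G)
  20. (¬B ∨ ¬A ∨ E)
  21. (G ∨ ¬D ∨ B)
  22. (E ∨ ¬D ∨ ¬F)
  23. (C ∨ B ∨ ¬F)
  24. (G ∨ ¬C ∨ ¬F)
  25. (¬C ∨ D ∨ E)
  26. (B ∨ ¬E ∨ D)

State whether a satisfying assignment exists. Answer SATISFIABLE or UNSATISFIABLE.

SATISFIABLE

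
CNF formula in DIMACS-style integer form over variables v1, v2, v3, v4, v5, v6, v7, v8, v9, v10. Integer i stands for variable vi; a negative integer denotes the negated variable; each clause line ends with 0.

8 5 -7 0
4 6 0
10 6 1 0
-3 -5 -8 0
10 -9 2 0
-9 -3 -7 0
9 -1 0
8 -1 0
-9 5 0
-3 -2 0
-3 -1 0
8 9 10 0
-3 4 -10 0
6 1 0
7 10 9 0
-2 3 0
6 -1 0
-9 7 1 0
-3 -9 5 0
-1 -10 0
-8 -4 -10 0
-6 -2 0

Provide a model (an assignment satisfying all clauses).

v1 = 0, v2 = 0, v3 = 1, v4 = 1, v5 = 0, v6 = 1, v7 = 1, v8 = 1, v9 = 0, v10 = 0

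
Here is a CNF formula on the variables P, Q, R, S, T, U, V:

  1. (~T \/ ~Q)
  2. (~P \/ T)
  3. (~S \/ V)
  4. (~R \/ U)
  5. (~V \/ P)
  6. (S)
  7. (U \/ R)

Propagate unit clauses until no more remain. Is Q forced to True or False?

(S) stands alone — S = True.
In (V \/ ~S), ~S is now false; V must hold, so V = True.
(~V \/ P): since V = True, the clause reduces to (P). P = True.
From (~P \/ T) and P = True: T = True.
In (~T \/ ~Q), ~T is now false; ~Q must hold, so Q = False.

False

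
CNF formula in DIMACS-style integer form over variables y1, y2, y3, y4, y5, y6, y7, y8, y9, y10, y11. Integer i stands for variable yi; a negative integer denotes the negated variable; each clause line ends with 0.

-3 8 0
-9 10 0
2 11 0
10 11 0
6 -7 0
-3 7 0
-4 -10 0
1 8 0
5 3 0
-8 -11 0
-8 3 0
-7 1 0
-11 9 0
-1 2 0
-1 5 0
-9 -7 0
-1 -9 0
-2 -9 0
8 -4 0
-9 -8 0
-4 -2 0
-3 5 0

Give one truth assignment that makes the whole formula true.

y4 occurs only negated in the remaining clauses — set y4 = False.
y5 occurs only positively in the remaining clauses — set y5 = True.
Try y1 = True.
  then y2 is forced to True.
  then y9 is forced to False.
  then y11 is forced to False.
  then y10 is forced to True.
Set y3 = False and propagate.
  then y8 is forced to False.
Branch on y6: take y6 = True.
y7 is now unconstrained; take y7 = False.
Check each clause:
  1. (~y3 | y8) — ~y3 is true.
  2. (y10 | ~y9) — y10 is true.
  3. (y11 | y2) — y2 is true.
  4. (y11 | y10) — y10 is true.
  5. (y6 | ~y7) — ~y7 is true.
  6. (y7 | ~y3) — ~y3 is true.
  7. (~y4 | ~y10) — ~y4 is true.
  8. (y1 | y8) — y1 is true.
  9. (y3 | y5) — y5 is true.
  10. (~y11 | ~y8) — ~y8 is true.
  11. (~y8 | y3) — ~y8 is true.
  12. (y1 | ~y7) — ~y7 is true.
  13. (y9 | ~y11) — ~y11 is true.
  14. (y2 | ~y1) — y2 is true.
  15. (~y1 | y5) — y5 is true.
  16. (~y7 | ~y9) — ~y7 is true.
  17. (~y9 | ~y1) — ~y9 is true.
  18. (~y2 | ~y9) — ~y9 is true.
  19. (y8 | ~y4) — ~y4 is true.
  20. (~y9 | ~y8) — ~y8 is true.
  21. (~y4 | ~y2) — ~y4 is true.
  22. (~y3 | y5) — ~y3 is true.

y1=T, y2=T, y3=F, y4=F, y5=T, y6=T, y7=F, y8=F, y9=F, y10=T, y11=F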